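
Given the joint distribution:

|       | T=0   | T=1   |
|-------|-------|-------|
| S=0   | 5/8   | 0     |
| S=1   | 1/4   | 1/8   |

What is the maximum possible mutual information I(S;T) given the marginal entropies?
The upper bound on mutual information is I(S;T) ≤ min(H(S), H(T)).

Marginal P(S) (row sums):
  P(S=0) = 5/8 + 0 = 5/8
  P(S=1) = 1/4 + 1/8 = 3/8
Marginal P(T) (column sums):
  P(T=0) = 5/8 + 1/4 = 7/8
  P(T=1) = 0 + 1/8 = 1/8

H(S) = -[(5/8)·log₂(5/8) + (3/8)·log₂(3/8)]
  = 0.4238 + 0.5306
  = 0.9544 bits
H(T) = -[(7/8)·log₂(7/8) + (1/8)·log₂(1/8)]
  = 0.1686 + 0.3750
  = 0.5436 bits

Maximum possible I(S;T) = min(0.9544, 0.5436) = 0.5436 bits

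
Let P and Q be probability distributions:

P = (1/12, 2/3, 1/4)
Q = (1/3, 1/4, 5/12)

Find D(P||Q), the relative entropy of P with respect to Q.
D(P||Q) = Σ P(i) log₂(P(i)/Q(i))
  i=0: (1/12) × log₂((1/12)/(1/3)) = (1/12) × log₂(1/4) = -0.1667
  i=1: (2/3) × log₂((2/3)/(1/4)) = (2/3) × log₂(8/3) = 0.9434
  i=2: (1/4) × log₂((1/4)/(5/12)) = (1/4) × log₂(3/5) = -0.1842
D(P||Q) = -0.1667 + 0.9434 - 0.1842
  = 0.5925 bits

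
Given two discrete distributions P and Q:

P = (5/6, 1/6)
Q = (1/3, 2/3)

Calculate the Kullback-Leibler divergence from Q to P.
D(P||Q) = Σ P(i) log₂(P(i)/Q(i))
  i=0: (5/6) × log₂((5/6)/(1/3)) = (5/6) × log₂(5/2) = 1.1016
  i=1: (1/6) × log₂((1/6)/(2/3)) = (1/6) × log₂(1/4) = -0.3333
D(P||Q) = 1.1016 - 0.3333
  = 0.7683 bits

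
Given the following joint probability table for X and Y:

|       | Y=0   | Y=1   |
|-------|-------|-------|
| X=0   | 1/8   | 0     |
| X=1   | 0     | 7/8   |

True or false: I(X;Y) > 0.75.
Marginal P(X) (row sums):
  P(X=0) = 1/8 + 0 = 1/8
  P(X=1) = 0 + 7/8 = 7/8
Marginal P(Y) (column sums):
  P(Y=0) = 1/8 + 0 = 1/8
  P(Y=1) = 0 + 7/8 = 7/8

H(X) = -[(1/8)·log₂(1/8) + (7/8)·log₂(7/8)]
  = 0.3750 + 0.1686
  = 0.5436 bits
H(Y) = -[(1/8)·log₂(1/8) + (7/8)·log₂(7/8)]
  = 0.3750 + 0.1686
  = 0.5436 bits
H(X,Y) = -[(1/8)·log₂(1/8) + (7/8)·log₂(7/8)]
  = 0.3750 + 0.1686
  = 0.5436 bits

I(X;Y) = H(X) + H(Y) - H(X,Y)
  = 0.5436 + 0.5436 - 0.5436
  = 0.5436 bits

False. I(X;Y) = 0.5436 bits, which is ≤ 0.75 bits.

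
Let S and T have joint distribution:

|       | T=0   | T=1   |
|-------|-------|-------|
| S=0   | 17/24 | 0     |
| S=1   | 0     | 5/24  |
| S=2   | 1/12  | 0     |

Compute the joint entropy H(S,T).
H(S,T) = -Σ P(S,T) log₂ P(S,T), summed over the non-zero cells:
H(S,T) = -[(17/24)·log₂(17/24) + (5/24)·log₂(5/24) + (1/12)·log₂(1/12)]
  = 0.3524 + 0.4715 + 0.2987
  = 1.1226 bits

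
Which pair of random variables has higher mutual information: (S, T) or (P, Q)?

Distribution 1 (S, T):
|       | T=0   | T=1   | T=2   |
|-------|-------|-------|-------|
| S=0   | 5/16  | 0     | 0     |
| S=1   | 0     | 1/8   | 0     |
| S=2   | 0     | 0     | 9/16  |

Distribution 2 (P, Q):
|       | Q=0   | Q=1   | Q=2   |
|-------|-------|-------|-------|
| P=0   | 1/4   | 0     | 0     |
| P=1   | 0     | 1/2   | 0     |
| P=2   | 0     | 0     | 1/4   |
Distribution 1 (S, T):
Marginal P(S) (row sums):
  P(S=0) = 5/16 + 0 + 0 = 5/16
  P(S=1) = 0 + 1/8 + 0 = 1/8
  P(S=2) = 0 + 0 + 9/16 = 9/16
Marginal P(T) (column sums):
  P(T=0) = 5/16 + 0 + 0 = 5/16
  P(T=1) = 0 + 1/8 + 0 = 1/8
  P(T=2) = 0 + 0 + 9/16 = 9/16

H(S) = -[(5/16)·log₂(5/16) + (1/8)·log₂(1/8) + (9/16)·log₂(9/16)]
  = 0.5244 + 0.3750 + 0.4669
  = 1.3663 bits
H(T) = -[(5/16)·log₂(5/16) + (1/8)·log₂(1/8) + (9/16)·log₂(9/16)]
  = 0.5244 + 0.3750 + 0.4669
  = 1.3663 bits
H(S,T) = -[(5/16)·log₂(5/16) + (1/8)·log₂(1/8) + (9/16)·log₂(9/16)]
  = 0.5244 + 0.3750 + 0.4669
  = 1.3663 bits

I(S;T) = H(S) + H(T) - H(S,T)
  = 1.3663 + 1.3663 - 1.3663
  = 1.3663 bits

Distribution 2 (P, Q):
Marginal P(P) (row sums):
  P(P=0) = 1/4 + 0 + 0 = 1/4
  P(P=1) = 0 + 1/2 + 0 = 1/2
  P(P=2) = 0 + 0 + 1/4 = 1/4
Marginal P(Q) (column sums):
  P(Q=0) = 1/4 + 0 + 0 = 1/4
  P(Q=1) = 0 + 1/2 + 0 = 1/2
  P(Q=2) = 0 + 0 + 1/4 = 1/4

H(P) = -[(1/4)·log₂(1/4) + (1/2)·log₂(1/2) + (1/4)·log₂(1/4)]
  = 0.5000 + 0.5000 + 0.5000
  = 1.5000 bits
H(Q) = -[(1/4)·log₂(1/4) + (1/2)·log₂(1/2) + (1/4)·log₂(1/4)]
  = 0.5000 + 0.5000 + 0.5000
  = 1.5000 bits
H(P,Q) = -[(1/4)·log₂(1/4) + (1/2)·log₂(1/2) + (1/4)·log₂(1/4)]
  = 0.5000 + 0.5000 + 0.5000
  = 1.5000 bits

I(P;Q) = H(P) + H(Q) - H(P,Q)
  = 1.5000 + 1.5000 - 1.5000
  = 1.5000 bits

I(P;Q) = 1.5000 bits > I(S;T) = 1.3663 bits, so (P, Q) has the higher mutual information (stronger dependence).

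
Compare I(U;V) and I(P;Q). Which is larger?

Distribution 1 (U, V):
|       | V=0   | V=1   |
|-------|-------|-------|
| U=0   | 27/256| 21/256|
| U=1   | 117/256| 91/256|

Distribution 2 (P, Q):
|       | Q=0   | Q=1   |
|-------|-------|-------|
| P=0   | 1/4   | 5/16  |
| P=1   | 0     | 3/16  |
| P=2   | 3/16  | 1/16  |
Distribution 1 (U, V):
Marginal P(U) (row sums):
  P(U=0) = 27/256 + 21/256 = 3/16
  P(U=1) = 117/256 + 91/256 = 13/16
Marginal P(V) (column sums):
  P(V=0) = 27/256 + 117/256 = 9/16
  P(V=1) = 21/256 + 91/256 = 7/16

H(U) = -[(3/16)·log₂(3/16) + (13/16)·log₂(13/16)]
  = 0.4528 + 0.2434
  = 0.6962 bits
H(V) = -[(9/16)·log₂(9/16) + (7/16)·log₂(7/16)]
  = 0.4669 + 0.5218
  = 0.9887 bits
H(U,V) = -[(27/256)·log₂(27/256) + (21/256)·log₂(21/256) + (117/256)·log₂(117/256) + (91/256)·log₂(91/256)]
  = 0.3423 + 0.2959 + 0.5163 + 0.5304
  = 1.6849 bits

I(U;V) = H(U) + H(V) - H(U,V)
  = 0.6962 + 0.9887 - 1.6849
  = 0.0000 bits

Distribution 2 (P, Q):
Marginal P(P) (row sums):
  P(P=0) = 1/4 + 5/16 = 9/16
  P(P=1) = 0 + 3/16 = 3/16
  P(P=2) = 3/16 + 1/16 = 1/4
Marginal P(Q) (column sums):
  P(Q=0) = 1/4 + 0 + 3/16 = 7/16
  P(Q=1) = 5/16 + 3/16 + 1/16 = 9/16

H(P) = -[(9/16)·log₂(9/16) + (3/16)·log₂(3/16) + (1/4)·log₂(1/4)]
  = 0.4669 + 0.4528 + 0.5000
  = 1.4197 bits
H(Q) = -[(7/16)·log₂(7/16) + (9/16)·log₂(9/16)]
  = 0.5218 + 0.4669
  = 0.9887 bits
H(P,Q) = -[(1/4)·log₂(1/4) + (5/16)·log₂(5/16) + (3/16)·log₂(3/16) + (3/16)·log₂(3/16) + (1/16)·log₂(1/16)]
  = 0.5000 + 0.5244 + 0.4528 + 0.4528 + 0.2500
  = 2.1800 bits

I(P;Q) = H(P) + H(Q) - H(P,Q)
  = 1.4197 + 0.9887 - 2.1800
  = 0.2284 bits

I(P;Q) = 0.2284 bits > I(U;V) = 0.0000 bits, so (P, Q) has the higher mutual information (stronger dependence).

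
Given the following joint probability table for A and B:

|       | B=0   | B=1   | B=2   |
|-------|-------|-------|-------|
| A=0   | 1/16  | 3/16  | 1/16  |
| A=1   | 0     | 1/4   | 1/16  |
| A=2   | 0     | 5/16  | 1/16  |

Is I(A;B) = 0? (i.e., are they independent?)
Marginal P(A) (row sums):
  P(A=0) = 1/16 + 3/16 + 1/16 = 5/16
  P(A=1) = 0 + 1/4 + 1/16 = 5/16
  P(A=2) = 0 + 5/16 + 1/16 = 3/8
Marginal P(B) (column sums):
  P(B=0) = 1/16 + 0 + 0 = 1/16
  P(B=1) = 3/16 + 1/4 + 5/16 = 3/4
  P(B=2) = 1/16 + 1/16 + 1/16 = 3/16

A and B are independent iff P(A=i,B=j) = P(A=i)·P(B=j) for every cell.
  P(A=0)·P(B=0) = 5/16 × 1/16 = 5/256, but P(A=0,B=0) = 1/16 ✗

No, A and B are not independent. Quantitatively, I(A;B) > 0:

H(A) = -[(5/16)·log₂(5/16) + (5/16)·log₂(5/16) + (3/8)·log₂(3/8)]
  = 0.5244 + 0.5244 + 0.5306
  = 1.5794 bits
H(B) = -[(1/16)·log₂(1/16) + (3/4)·log₂(3/4) + (3/16)·log₂(3/16)]
  = 0.2500 + 0.3113 + 0.4528
  = 1.0141 bits
H(A,B) = -[(1/16)·log₂(1/16) + (3/16)·log₂(3/16) + (1/16)·log₂(1/16) + (1/4)·log₂(1/4) + (1/16)·log₂(1/16) + (5/16)·log₂(5/16) + (1/16)·log₂(1/16)]
  = 0.2500 + 0.4528 + 0.2500 + 0.5000 + 0.2500 + 0.5244 + 0.2500
  = 2.4772 bits
I(A;B) = H(A) + H(B) - H(A,B) = 1.5794 + 1.0141 - 2.4772 = 0.1163 bits > 0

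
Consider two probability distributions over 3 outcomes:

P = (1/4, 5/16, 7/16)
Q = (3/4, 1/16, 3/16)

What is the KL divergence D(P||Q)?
D(P||Q) = Σ P(i) log₂(P(i)/Q(i))
  i=0: (1/4) × log₂((1/4)/(3/4)) = (1/4) × log₂(1/3) = -0.3962
  i=1: (5/16) × log₂((5/16)/(1/16)) = (5/16) × log₂(5) = 0.7256
  i=2: (7/16) × log₂((7/16)/(3/16)) = (7/16) × log₂(7/3) = 0.5348
D(P||Q) = -0.3962 + 0.7256 + 0.5348
  = 0.8642 bits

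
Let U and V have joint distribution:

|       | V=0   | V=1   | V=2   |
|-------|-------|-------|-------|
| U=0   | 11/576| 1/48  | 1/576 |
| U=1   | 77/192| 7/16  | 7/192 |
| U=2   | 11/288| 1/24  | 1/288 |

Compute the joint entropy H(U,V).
H(U,V) = -Σ P(U,V) log₂ P(U,V), summed over the non-zero cells:
H(U,V) = -[(11/576)·log₂(11/576) + (1/48)·log₂(1/48) + (1/576)·log₂(1/576) + (77/192)·log₂(77/192) + (7/16)·log₂(7/16) + (7/192)·log₂(7/192) + (11/288)·log₂(11/288) + (1/24)·log₂(1/24) + (1/288)·log₂(1/288)]
  = 0.1091 + 0.1164 + 0.0159 + 0.5286 + 0.5218 + 0.1742 + 0.1799 + 0.1910 + 0.0284
  = 1.8653 bits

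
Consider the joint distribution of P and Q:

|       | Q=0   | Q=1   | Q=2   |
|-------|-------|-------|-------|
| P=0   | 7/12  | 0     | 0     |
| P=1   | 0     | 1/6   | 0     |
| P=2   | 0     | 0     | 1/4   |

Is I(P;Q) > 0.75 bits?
Marginal P(P) (row sums):
  P(P=0) = 7/12 + 0 + 0 = 7/12
  P(P=1) = 0 + 1/6 + 0 = 1/6
  P(P=2) = 0 + 0 + 1/4 = 1/4
Marginal P(Q) (column sums):
  P(Q=0) = 7/12 + 0 + 0 = 7/12
  P(Q=1) = 0 + 1/6 + 0 = 1/6
  P(Q=2) = 0 + 0 + 1/4 = 1/4

H(P) = -[(7/12)·log₂(7/12) + (1/6)·log₂(1/6) + (1/4)·log₂(1/4)]
  = 0.4536 + 0.4308 + 0.5000
  = 1.3844 bits
H(Q) = -[(7/12)·log₂(7/12) + (1/6)·log₂(1/6) + (1/4)·log₂(1/4)]
  = 0.4536 + 0.4308 + 0.5000
  = 1.3844 bits
H(P,Q) = -[(7/12)·log₂(7/12) + (1/6)·log₂(1/6) + (1/4)·log₂(1/4)]
  = 0.4536 + 0.4308 + 0.5000
  = 1.3844 bits

I(P;Q) = H(P) + H(Q) - H(P,Q)
  = 1.3844 + 1.3844 - 1.3844
  = 1.3844 bits

Yes. I(P;Q) = 1.3844 bits, which is > 0.75 bits.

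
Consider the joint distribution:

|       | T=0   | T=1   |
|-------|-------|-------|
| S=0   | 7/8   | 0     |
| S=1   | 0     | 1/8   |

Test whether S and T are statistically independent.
Marginal P(S) (row sums):
  P(S=0) = 7/8 + 0 = 7/8
  P(S=1) = 0 + 1/8 = 1/8
Marginal P(T) (column sums):
  P(T=0) = 7/8 + 0 = 7/8
  P(T=1) = 0 + 1/8 = 1/8

S and T are independent iff P(S=i,T=j) = P(S=i)·P(T=j) for every cell.
  P(S=0)·P(T=0) = 7/8 × 7/8 = 49/64, but P(S=0,T=0) = 7/8 ✗

No, S and T are not independent. Quantitatively, I(S;T) > 0:

H(S) = -[(7/8)·log₂(7/8) + (1/8)·log₂(1/8)]
  = 0.1686 + 0.3750
  = 0.5436 bits
H(T) = -[(7/8)·log₂(7/8) + (1/8)·log₂(1/8)]
  = 0.1686 + 0.3750
  = 0.5436 bits
H(S,T) = -[(7/8)·log₂(7/8) + (1/8)·log₂(1/8)]
  = 0.1686 + 0.3750
  = 0.5436 bits
I(S;T) = H(S) + H(T) - H(S,T) = 0.5436 + 0.5436 - 0.5436 = 0.5436 bits > 0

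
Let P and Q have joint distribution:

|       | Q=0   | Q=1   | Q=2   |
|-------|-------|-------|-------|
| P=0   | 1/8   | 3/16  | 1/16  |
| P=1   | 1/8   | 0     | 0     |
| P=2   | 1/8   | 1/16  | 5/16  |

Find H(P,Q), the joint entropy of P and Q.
H(P,Q) = -Σ P(P,Q) log₂ P(P,Q), summed over the non-zero cells:
H(P,Q) = -[(1/8)·log₂(1/8) + (3/16)·log₂(3/16) + (1/16)·log₂(1/16) + (1/8)·log₂(1/8) + (1/8)·log₂(1/8) + (1/16)·log₂(1/16) + (5/16)·log₂(5/16)]
  = 0.3750 + 0.4528 + 0.2500 + 0.3750 + 0.3750 + 0.2500 + 0.5244
  = 2.6022 bits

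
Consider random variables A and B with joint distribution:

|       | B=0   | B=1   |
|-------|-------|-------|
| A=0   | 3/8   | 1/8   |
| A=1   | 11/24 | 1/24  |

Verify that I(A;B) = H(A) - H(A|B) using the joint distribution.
Left side, from I(A;B) = H(A) + H(B) - H(A,B):
Marginal P(A) (row sums):
  P(A=0) = 3/8 + 1/8 = 1/2
  P(A=1) = 11/24 + 1/24 = 1/2
Marginal P(B) (column sums):
  P(B=0) = 3/8 + 11/24 = 5/6
  P(B=1) = 1/8 + 1/24 = 1/6

H(A) = -[(1/2)·log₂(1/2) + (1/2)·log₂(1/2)]
  = 0.5000 + 0.5000
  = 1.0000 bits
H(B) = -[(5/6)·log₂(5/6) + (1/6)·log₂(1/6)]
  = 0.2192 + 0.4308
  = 0.6500 bits
H(A,B) = -[(3/8)·log₂(3/8) + (1/8)·log₂(1/8) + (11/24)·log₂(11/24) + (1/24)·log₂(1/24)]
  = 0.5306 + 0.3750 + 0.5159 + 0.1910
  = 1.6125 bits

I(A;B) = H(A) + H(B) - H(A,B)
  = 1.0000 + 0.6500 - 1.6125
  = 0.0375 bits

Right side, with H(A|B) computed directly from the conditional probabilities:
H(A|B) = -Σ P(A,B)·log₂ P(A|B), where P(A|B) = P(A,B) / P(B)
  (A=0,B=0): P(A|B) = (3/8)/(5/6) = 9/20;  -(3/8)·log₂(9/20) = 0.4320
  (A=0,B=1): P(A|B) = (1/8)/(1/6) = 3/4;  -(1/8)·log₂(3/4) = 0.0519
  (A=1,B=0): P(A|B) = (11/24)/(5/6) = 11/20;  -(11/24)·log₂(11/20) = 0.3953
  (A=1,B=1): P(A|B) = (1/24)/(1/6) = 1/4;  -(1/24)·log₂(1/4) = 0.0833
H(A|B) = 0.4320 + 0.0519 + 0.3953 + 0.0833
  = 0.9625 bits
H(A) - H(A|B) = 1.0000 - 0.9625 = 0.0375 bits

Both sides equal 0.0375 bits, so I(A;B) = H(A) - H(A|B) ✓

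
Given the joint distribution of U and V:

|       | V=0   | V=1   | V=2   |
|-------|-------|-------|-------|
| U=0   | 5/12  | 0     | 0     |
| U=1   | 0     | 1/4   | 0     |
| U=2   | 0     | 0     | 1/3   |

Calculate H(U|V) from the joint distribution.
Marginal P(V) (column sums):
  P(V=0) = 5/12 + 0 + 0 = 5/12
  P(V=1) = 0 + 1/4 + 0 = 1/4
  P(V=2) = 0 + 0 + 1/3 = 1/3

H(U|V) = -Σ P(U,V)·log₂ P(U|V), where P(U|V) = P(U,V) / P(V)
  (cells with P(U,V) = 0 contribute 0)
  (U=0,V=0): P(U|V) = (5/12)/(5/12) = 1;  -(5/12)·log₂(1) = 0.0000
  (U=1,V=1): P(U|V) = (1/4)/(1/4) = 1;  -(1/4)·log₂(1) = 0.0000
  (U=2,V=2): P(U|V) = (1/3)/(1/3) = 1;  -(1/3)·log₂(1) = 0.0000
H(U|V) = 0.0000 + 0.0000 + 0.0000
  = 0.0000 bits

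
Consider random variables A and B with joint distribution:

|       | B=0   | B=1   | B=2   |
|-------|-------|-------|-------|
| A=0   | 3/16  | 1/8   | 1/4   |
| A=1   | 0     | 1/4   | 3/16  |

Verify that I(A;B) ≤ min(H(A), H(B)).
Marginal P(A) (row sums):
  P(A=0) = 3/16 + 1/8 + 1/4 = 9/16
  P(A=1) = 0 + 1/4 + 3/16 = 7/16
Marginal P(B) (column sums):
  P(B=0) = 3/16 + 0 = 3/16
  P(B=1) = 1/8 + 1/4 = 3/8
  P(B=2) = 1/4 + 3/16 = 7/16

H(A) = -[(9/16)·log₂(9/16) + (7/16)·log₂(7/16)]
  = 0.4669 + 0.5218
  = 0.9887 bits
H(B) = -[(3/16)·log₂(3/16) + (3/8)·log₂(3/8) + (7/16)·log₂(7/16)]
  = 0.4528 + 0.5306 + 0.5218
  = 1.5052 bits
H(A,B) = -[(3/16)·log₂(3/16) + (1/8)·log₂(1/8) + (1/4)·log₂(1/4) + (1/4)·log₂(1/4) + (3/16)·log₂(3/16)]
  = 0.4528 + 0.3750 + 0.5000 + 0.5000 + 0.4528
  = 2.2806 bits

I(A;B) = H(A) + H(B) - H(A,B)
  = 0.9887 + 1.5052 - 2.2806
  = 0.2133 bits

min(H(A), H(B)) = min(0.9887, 1.5052) = 0.9887 bits
Since 0.2133 ≤ 0.9887, the bound is satisfied ✓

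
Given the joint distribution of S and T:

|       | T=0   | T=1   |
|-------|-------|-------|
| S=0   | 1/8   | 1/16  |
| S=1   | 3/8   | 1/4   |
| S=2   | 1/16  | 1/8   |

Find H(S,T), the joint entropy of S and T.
H(S,T) = -Σ P(S,T) log₂ P(S,T), summed over the non-zero cells:
H(S,T) = -[(1/8)·log₂(1/8) + (1/16)·log₂(1/16) + (3/8)·log₂(3/8) + (1/4)·log₂(1/4) + (1/16)·log₂(1/16) + (1/8)·log₂(1/8)]
  = 0.3750 + 0.2500 + 0.5306 + 0.5000 + 0.2500 + 0.3750
  = 2.2806 bits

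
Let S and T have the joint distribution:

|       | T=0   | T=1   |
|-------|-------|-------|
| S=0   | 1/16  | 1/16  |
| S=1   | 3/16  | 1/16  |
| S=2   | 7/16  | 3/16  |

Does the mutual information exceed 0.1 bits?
Marginal P(S) (row sums):
  P(S=0) = 1/16 + 1/16 = 1/8
  P(S=1) = 3/16 + 1/16 = 1/4
  P(S=2) = 7/16 + 3/16 = 5/8
Marginal P(T) (column sums):
  P(T=0) = 1/16 + 3/16 + 7/16 = 11/16
  P(T=1) = 1/16 + 1/16 + 3/16 = 5/16

H(S) = -[(1/8)·log₂(1/8) + (1/4)·log₂(1/4) + (5/8)·log₂(5/8)]
  = 0.3750 + 0.5000 + 0.4238
  = 1.2988 bits
H(T) = -[(11/16)·log₂(11/16) + (5/16)·log₂(5/16)]
  = 0.3716 + 0.5244
  = 0.8960 bits
H(S,T) = -[(1/16)·log₂(1/16) + (1/16)·log₂(1/16) + (3/16)·log₂(3/16) + (1/16)·log₂(1/16) + (7/16)·log₂(7/16) + (3/16)·log₂(3/16)]
  = 0.2500 + 0.2500 + 0.4528 + 0.2500 + 0.5218 + 0.4528
  = 2.1774 bits

I(S;T) = H(S) + H(T) - H(S,T)
  = 1.2988 + 0.8960 - 2.1774
  = 0.0174 bits

No. I(S;T) = 0.0174 bits, which is ≤ 0.1 bits.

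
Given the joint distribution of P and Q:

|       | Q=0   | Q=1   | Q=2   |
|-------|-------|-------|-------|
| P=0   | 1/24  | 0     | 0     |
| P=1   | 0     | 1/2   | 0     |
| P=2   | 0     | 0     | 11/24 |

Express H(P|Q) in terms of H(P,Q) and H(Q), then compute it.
H(P|Q) = H(P,Q) - H(Q)

Marginal P(Q) (column sums):
  P(Q=0) = 1/24 + 0 + 0 = 1/24
  P(Q=1) = 0 + 1/2 + 0 = 1/2
  P(Q=2) = 0 + 0 + 11/24 = 11/24

H(P,Q) = -[(1/24)·log₂(1/24) + (1/2)·log₂(1/2) + (11/24)·log₂(11/24)]
  = 0.1910 + 0.5000 + 0.5159
  = 1.2069 bits
H(Q) = -[(1/24)·log₂(1/24) + (1/2)·log₂(1/2) + (11/24)·log₂(11/24)]
  = 0.1910 + 0.5000 + 0.5159
  = 1.2069 bits

H(P|Q) = 1.2069 - 1.2069 = 0.0000 bits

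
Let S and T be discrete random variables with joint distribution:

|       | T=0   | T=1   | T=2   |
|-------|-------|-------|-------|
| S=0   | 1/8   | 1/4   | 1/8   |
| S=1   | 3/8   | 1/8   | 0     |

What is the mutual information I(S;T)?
Marginal P(S) (row sums):
  P(S=0) = 1/8 + 1/4 + 1/8 = 1/2
  P(S=1) = 3/8 + 1/8 + 0 = 1/2
Marginal P(T) (column sums):
  P(T=0) = 1/8 + 3/8 = 1/2
  P(T=1) = 1/4 + 1/8 = 3/8
  P(T=2) = 1/8 + 0 = 1/8

H(S) = -[(1/2)·log₂(1/2) + (1/2)·log₂(1/2)]
  = 0.5000 + 0.5000
  = 1.0000 bits
H(T) = -[(1/2)·log₂(1/2) + (3/8)·log₂(3/8) + (1/8)·log₂(1/8)]
  = 0.5000 + 0.5306 + 0.3750
  = 1.4056 bits
H(S,T) = -[(1/8)·log₂(1/8) + (1/4)·log₂(1/4) + (1/8)·log₂(1/8) + (3/8)·log₂(3/8) + (1/8)·log₂(1/8)]
  = 0.3750 + 0.5000 + 0.3750 + 0.5306 + 0.3750
  = 2.1556 bits

I(S;T) = H(S) + H(T) - H(S,T)
  = 1.0000 + 1.4056 - 2.1556
  = 0.2500 bits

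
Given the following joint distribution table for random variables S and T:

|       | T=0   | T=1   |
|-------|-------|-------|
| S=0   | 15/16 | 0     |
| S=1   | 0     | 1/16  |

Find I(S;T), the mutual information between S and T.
Marginal P(S) (row sums):
  P(S=0) = 15/16 + 0 = 15/16
  P(S=1) = 0 + 1/16 = 1/16
Marginal P(T) (column sums):
  P(T=0) = 15/16 + 0 = 15/16
  P(T=1) = 0 + 1/16 = 1/16

H(S) = -[(15/16)·log₂(15/16) + (1/16)·log₂(1/16)]
  = 0.0873 + 0.2500
  = 0.3373 bits
H(T) = -[(15/16)·log₂(15/16) + (1/16)·log₂(1/16)]
  = 0.0873 + 0.2500
  = 0.3373 bits
H(S,T) = -[(15/16)·log₂(15/16) + (1/16)·log₂(1/16)]
  = 0.0873 + 0.2500
  = 0.3373 bits

I(S;T) = H(S) + H(T) - H(S,T)
  = 0.3373 + 0.3373 - 0.3373
  = 0.3373 bits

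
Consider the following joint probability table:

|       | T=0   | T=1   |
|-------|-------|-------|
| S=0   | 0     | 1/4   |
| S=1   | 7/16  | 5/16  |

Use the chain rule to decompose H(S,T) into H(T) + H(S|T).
By the chain rule: H(S,T) = H(T) + H(S|T)

Marginal P(T) (column sums):
  P(T=0) = 0 + 7/16 = 7/16
  P(T=1) = 1/4 + 5/16 = 9/16
H(T) = -[(7/16)·log₂(7/16) + (9/16)·log₂(9/16)]
  = 0.5218 + 0.4669
  = 0.9887 bits
H(S|T) = -Σ P(S,T)·log₂ P(S|T), where P(S|T) = P(S,T) / P(T)
  (cells with P(S,T) = 0 contribute 0)
  (S=0,T=1): P(S|T) = (1/4)/(9/16) = 4/9;  -(1/4)·log₂(4/9) = 0.2925
  (S=1,T=0): P(S|T) = (7/16)/(7/16) = 1;  -(7/16)·log₂(1) = 0.0000
  (S=1,T=1): P(S|T) = (5/16)/(9/16) = 5/9;  -(5/16)·log₂(5/9) = 0.2650
H(S|T) = 0.2925 + 0.0000 + 0.2650
  = 0.5575 bits

H(S,T) = H(T) + H(S|T) = 0.9887 + 0.5575 = 1.5462 bits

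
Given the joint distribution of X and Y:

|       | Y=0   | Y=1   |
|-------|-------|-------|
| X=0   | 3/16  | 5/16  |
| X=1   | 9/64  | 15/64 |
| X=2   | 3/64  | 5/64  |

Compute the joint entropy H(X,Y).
H(X,Y) = -Σ P(X,Y) log₂ P(X,Y), summed over the non-zero cells:
H(X,Y) = -[(3/16)·log₂(3/16) + (5/16)·log₂(5/16) + (9/64)·log₂(9/64) + (15/64)·log₂(15/64) + (3/64)·log₂(3/64) + (5/64)·log₂(5/64)]
  = 0.4528 + 0.5244 + 0.3980 + 0.4906 + 0.2070 + 0.2873
  = 2.3601 bits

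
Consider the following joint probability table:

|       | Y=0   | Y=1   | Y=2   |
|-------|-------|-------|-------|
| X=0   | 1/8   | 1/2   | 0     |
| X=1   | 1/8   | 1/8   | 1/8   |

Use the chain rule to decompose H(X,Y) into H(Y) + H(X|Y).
By the chain rule: H(X,Y) = H(Y) + H(X|Y)

Marginal P(Y) (column sums):
  P(Y=0) = 1/8 + 1/8 = 1/4
  P(Y=1) = 1/2 + 1/8 = 5/8
  P(Y=2) = 0 + 1/8 = 1/8
H(Y) = -[(1/4)·log₂(1/4) + (5/8)·log₂(5/8) + (1/8)·log₂(1/8)]
  = 0.5000 + 0.4238 + 0.3750
  = 1.2988 bits
H(X|Y) = -Σ P(X,Y)·log₂ P(X|Y), where P(X|Y) = P(X,Y) / P(Y)
  (cells with P(X,Y) = 0 contribute 0)
  (X=0,Y=0): P(X|Y) = (1/8)/(1/4) = 1/2;  -(1/8)·log₂(1/2) = 0.1250
  (X=0,Y=1): P(X|Y) = (1/2)/(5/8) = 4/5;  -(1/2)·log₂(4/5) = 0.1610
  (X=1,Y=0): P(X|Y) = (1/8)/(1/4) = 1/2;  -(1/8)·log₂(1/2) = 0.1250
  (X=1,Y=1): P(X|Y) = (1/8)/(5/8) = 1/5;  -(1/8)·log₂(1/5) = 0.2902
  (X=1,Y=2): P(X|Y) = (1/8)/(1/8) = 1;  -(1/8)·log₂(1) = 0.0000
H(X|Y) = 0.1250 + 0.1610 + 0.1250 + 0.2902 + 0.0000
  = 0.7012 bits

H(X,Y) = H(Y) + H(X|Y) = 1.2988 + 0.7012 = 2.0000 bits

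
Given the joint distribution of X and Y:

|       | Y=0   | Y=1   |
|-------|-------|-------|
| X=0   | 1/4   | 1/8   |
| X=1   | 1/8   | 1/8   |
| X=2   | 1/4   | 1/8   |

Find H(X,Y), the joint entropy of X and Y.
H(X,Y) = -Σ P(X,Y) log₂ P(X,Y), summed over the non-zero cells:
H(X,Y) = -[(1/4)·log₂(1/4) + (1/8)·log₂(1/8) + (1/8)·log₂(1/8) + (1/8)·log₂(1/8) + (1/4)·log₂(1/4) + (1/8)·log₂(1/8)]
  = 0.5000 + 0.3750 + 0.3750 + 0.3750 + 0.5000 + 0.3750
  = 2.5000 bits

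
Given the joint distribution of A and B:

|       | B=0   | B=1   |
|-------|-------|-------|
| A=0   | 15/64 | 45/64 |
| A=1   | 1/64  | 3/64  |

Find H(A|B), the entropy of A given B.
Marginal P(B) (column sums):
  P(B=0) = 15/64 + 1/64 = 1/4
  P(B=1) = 45/64 + 3/64 = 3/4

H(A|B) = -Σ P(A,B)·log₂ P(A|B), where P(A|B) = P(A,B) / P(B)
  (A=0,B=0): P(A|B) = (15/64)/(1/4) = 15/16;  -(15/64)·log₂(15/16) = 0.0218
  (A=0,B=1): P(A|B) = (45/64)/(3/4) = 15/16;  -(45/64)·log₂(15/16) = 0.0655
  (A=1,B=0): P(A|B) = (1/64)/(1/4) = 1/16;  -(1/64)·log₂(1/16) = 0.0625
  (A=1,B=1): P(A|B) = (3/64)/(3/4) = 1/16;  -(3/64)·log₂(1/16) = 0.1875
H(A|B) = 0.0218 + 0.0655 + 0.0625 + 0.1875
  = 0.3373 bits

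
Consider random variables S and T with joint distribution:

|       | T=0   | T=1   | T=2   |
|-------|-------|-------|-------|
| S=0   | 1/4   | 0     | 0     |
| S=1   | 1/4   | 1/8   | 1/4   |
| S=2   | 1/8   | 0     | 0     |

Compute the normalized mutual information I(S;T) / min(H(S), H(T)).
Marginal P(S) (row sums):
  P(S=0) = 1/4 + 0 + 0 = 1/4
  P(S=1) = 1/4 + 1/8 + 1/4 = 5/8
  P(S=2) = 1/8 + 0 + 0 = 1/8
Marginal P(T) (column sums):
  P(T=0) = 1/4 + 1/4 + 1/8 = 5/8
  P(T=1) = 0 + 1/8 + 0 = 1/8
  P(T=2) = 0 + 1/4 + 0 = 1/4

H(S) = -[(1/4)·log₂(1/4) + (5/8)·log₂(5/8) + (1/8)·log₂(1/8)]
  = 0.5000 + 0.4238 + 0.3750
  = 1.2988 bits
H(T) = -[(5/8)·log₂(5/8) + (1/8)·log₂(1/8) + (1/4)·log₂(1/4)]
  = 0.4238 + 0.3750 + 0.5000
  = 1.2988 bits
H(S,T) = -[(1/4)·log₂(1/4) + (1/4)·log₂(1/4) + (1/8)·log₂(1/8) + (1/4)·log₂(1/4) + (1/8)·log₂(1/8)]
  = 0.5000 + 0.5000 + 0.3750 + 0.5000 + 0.3750
  = 2.2500 bits

I(S;T) = H(S) + H(T) - H(S,T)
  = 1.2988 + 1.2988 - 2.2500
  = 0.3476 bits

min(H(S), H(T)) = min(1.2988, 1.2988) = 1.2988 bits
Normalized MI = 0.3476 / 1.2988 = 0.2676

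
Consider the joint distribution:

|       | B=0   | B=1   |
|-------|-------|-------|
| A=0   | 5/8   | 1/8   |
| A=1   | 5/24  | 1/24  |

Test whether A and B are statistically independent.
Marginal P(A) (row sums):
  P(A=0) = 5/8 + 1/8 = 3/4
  P(A=1) = 5/24 + 1/24 = 1/4
Marginal P(B) (column sums):
  P(B=0) = 5/8 + 5/24 = 5/6
  P(B=1) = 1/8 + 1/24 = 1/6

A and B are independent iff P(A=i,B=j) = P(A=i)·P(B=j) for every cell.
  P(A=0)·P(B=0) = 3/4 × 5/6 = 5/8 = P(A=0,B=0) ✓
  P(A=0)·P(B=1) = 3/4 × 1/6 = 1/8 = P(A=0,B=1) ✓
  P(A=1)·P(B=0) = 1/4 × 5/6 = 5/24 = P(A=1,B=0) ✓
  P(A=1)·P(B=1) = 1/4 × 1/6 = 1/24 = P(A=1,B=1) ✓

Yes, A and B are independent: every cell factors, so I(A;B) = 0 bits.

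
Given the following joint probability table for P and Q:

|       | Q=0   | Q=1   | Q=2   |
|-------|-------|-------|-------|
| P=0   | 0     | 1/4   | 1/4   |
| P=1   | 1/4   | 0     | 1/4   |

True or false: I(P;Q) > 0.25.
Marginal P(P) (row sums):
  P(P=0) = 0 + 1/4 + 1/4 = 1/2
  P(P=1) = 1/4 + 0 + 1/4 = 1/2
Marginal P(Q) (column sums):
  P(Q=0) = 0 + 1/4 = 1/4
  P(Q=1) = 1/4 + 0 = 1/4
  P(Q=2) = 1/4 + 1/4 = 1/2

H(P) = -[(1/2)·log₂(1/2) + (1/2)·log₂(1/2)]
  = 0.5000 + 0.5000
  = 1.0000 bits
H(Q) = -[(1/4)·log₂(1/4) + (1/4)·log₂(1/4) + (1/2)·log₂(1/2)]
  = 0.5000 + 0.5000 + 0.5000
  = 1.5000 bits
H(P,Q) = -[(1/4)·log₂(1/4) + (1/4)·log₂(1/4) + (1/4)·log₂(1/4) + (1/4)·log₂(1/4)]
  = 0.5000 + 0.5000 + 0.5000 + 0.5000
  = 2.0000 bits

I(P;Q) = H(P) + H(Q) - H(P,Q)
  = 1.0000 + 1.5000 - 2.0000
  = 0.5000 bits

True. I(P;Q) = 0.5000 bits, which is > 0.25 bits.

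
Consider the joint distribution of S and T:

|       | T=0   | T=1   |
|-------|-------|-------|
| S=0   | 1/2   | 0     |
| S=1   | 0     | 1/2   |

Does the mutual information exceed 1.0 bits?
Marginal P(S) (row sums):
  P(S=0) = 1/2 + 0 = 1/2
  P(S=1) = 0 + 1/2 = 1/2
Marginal P(T) (column sums):
  P(T=0) = 1/2 + 0 = 1/2
  P(T=1) = 0 + 1/2 = 1/2

H(S) = -[(1/2)·log₂(1/2) + (1/2)·log₂(1/2)]
  = 0.5000 + 0.5000
  = 1.0000 bits
H(T) = -[(1/2)·log₂(1/2) + (1/2)·log₂(1/2)]
  = 0.5000 + 0.5000
  = 1.0000 bits
H(S,T) = -[(1/2)·log₂(1/2) + (1/2)·log₂(1/2)]
  = 0.5000 + 0.5000
  = 1.0000 bits

I(S;T) = H(S) + H(T) - H(S,T)
  = 1.0000 + 1.0000 - 1.0000
  = 1.0000 bits

No. I(S;T) = 1.0000 bits, which is ≤ 1.0 bits.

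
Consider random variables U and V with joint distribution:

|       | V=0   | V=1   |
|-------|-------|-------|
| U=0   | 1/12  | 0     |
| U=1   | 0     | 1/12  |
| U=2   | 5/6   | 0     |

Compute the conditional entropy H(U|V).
Marginal P(V) (column sums):
  P(V=0) = 1/12 + 0 + 5/6 = 11/12
  P(V=1) = 0 + 1/12 + 0 = 1/12

H(U|V) = -Σ P(U,V)·log₂ P(U|V), where P(U|V) = P(U,V) / P(V)
  (cells with P(U,V) = 0 contribute 0)
  (U=0,V=0): P(U|V) = (1/12)/(11/12) = 1/11;  -(1/12)·log₂(1/11) = 0.2883
  (U=1,V=1): P(U|V) = (1/12)/(1/12) = 1;  -(1/12)·log₂(1) = 0.0000
  (U=2,V=0): P(U|V) = (5/6)/(11/12) = 10/11;  -(5/6)·log₂(10/11) = 0.1146
H(U|V) = 0.2883 + 0.0000 + 0.1146
  = 0.4029 bits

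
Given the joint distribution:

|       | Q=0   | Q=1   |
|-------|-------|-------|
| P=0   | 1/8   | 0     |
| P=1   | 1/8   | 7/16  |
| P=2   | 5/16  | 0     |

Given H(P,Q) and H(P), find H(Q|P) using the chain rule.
From the chain rule: H(P,Q) = H(P) + H(Q|P)
Therefore: H(Q|P) = H(P,Q) - H(P)

H(P,Q) = -[(1/8)·log₂(1/8) + (1/8)·log₂(1/8) + (7/16)·log₂(7/16) + (5/16)·log₂(5/16)]
  = 0.3750 + 0.3750 + 0.5218 + 0.5244
  = 1.7962 bits
Marginal P(P) (row sums):
  P(P=0) = 1/8 + 0 = 1/8
  P(P=1) = 1/8 + 7/16 = 9/16
  P(P=2) = 5/16 + 0 = 5/16
H(P) = -[(1/8)·log₂(1/8) + (9/16)·log₂(9/16) + (5/16)·log₂(5/16)]
  = 0.3750 + 0.4669 + 0.5244
  = 1.3663 bits

H(Q|P) = 1.7962 - 1.3663 = 0.4299 bits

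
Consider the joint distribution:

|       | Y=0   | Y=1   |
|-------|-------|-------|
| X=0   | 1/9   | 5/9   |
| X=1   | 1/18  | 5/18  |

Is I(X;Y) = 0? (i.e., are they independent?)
Marginal P(X) (row sums):
  P(X=0) = 1/9 + 5/9 = 2/3
  P(X=1) = 1/18 + 5/18 = 1/3
Marginal P(Y) (column sums):
  P(Y=0) = 1/9 + 1/18 = 1/6
  P(Y=1) = 5/9 + 5/18 = 5/6

X and Y are independent iff P(X=i,Y=j) = P(X=i)·P(Y=j) for every cell.
  P(X=0)·P(Y=0) = 2/3 × 1/6 = 1/9 = P(X=0,Y=0) ✓
  P(X=0)·P(Y=1) = 2/3 × 5/6 = 5/9 = P(X=0,Y=1) ✓
  P(X=1)·P(Y=0) = 1/3 × 1/6 = 1/18 = P(X=1,Y=0) ✓
  P(X=1)·P(Y=1) = 1/3 × 5/6 = 5/18 = P(X=1,Y=1) ✓

Yes, X and Y are independent: every cell factors, so I(X;Y) = 0 bits.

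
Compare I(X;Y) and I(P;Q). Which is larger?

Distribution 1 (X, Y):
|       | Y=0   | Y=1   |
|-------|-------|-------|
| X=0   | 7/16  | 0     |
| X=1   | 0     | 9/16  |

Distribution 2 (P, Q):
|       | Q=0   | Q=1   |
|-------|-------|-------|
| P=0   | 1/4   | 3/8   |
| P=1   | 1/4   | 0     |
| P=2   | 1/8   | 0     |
Distribution 1 (X, Y):
Marginal P(X) (row sums):
  P(X=0) = 7/16 + 0 = 7/16
  P(X=1) = 0 + 9/16 = 9/16
Marginal P(Y) (column sums):
  P(Y=0) = 7/16 + 0 = 7/16
  P(Y=1) = 0 + 9/16 = 9/16

H(X) = -[(7/16)·log₂(7/16) + (9/16)·log₂(9/16)]
  = 0.5218 + 0.4669
  = 0.9887 bits
H(Y) = -[(7/16)·log₂(7/16) + (9/16)·log₂(9/16)]
  = 0.5218 + 0.4669
  = 0.9887 bits
H(X,Y) = -[(7/16)·log₂(7/16) + (9/16)·log₂(9/16)]
  = 0.5218 + 0.4669
  = 0.9887 bits

I(X;Y) = H(X) + H(Y) - H(X,Y)
  = 0.9887 + 0.9887 - 0.9887
  = 0.9887 bits

Distribution 2 (P, Q):
Marginal P(P) (row sums):
  P(P=0) = 1/4 + 3/8 = 5/8
  P(P=1) = 1/4 + 0 = 1/4
  P(P=2) = 1/8 + 0 = 1/8
Marginal P(Q) (column sums):
  P(Q=0) = 1/4 + 1/4 + 1/8 = 5/8
  P(Q=1) = 3/8 + 0 + 0 = 3/8

H(P) = -[(5/8)·log₂(5/8) + (1/4)·log₂(1/4) + (1/8)·log₂(1/8)]
  = 0.4238 + 0.5000 + 0.3750
  = 1.2988 bits
H(Q) = -[(5/8)·log₂(5/8) + (3/8)·log₂(3/8)]
  = 0.4238 + 0.5306
  = 0.9544 bits
H(P,Q) = -[(1/4)·log₂(1/4) + (3/8)·log₂(3/8) + (1/4)·log₂(1/4) + (1/8)·log₂(1/8)]
  = 0.5000 + 0.5306 + 0.5000 + 0.3750
  = 1.9056 bits

I(P;Q) = H(P) + H(Q) - H(P,Q)
  = 1.2988 + 0.9544 - 1.9056
  = 0.3476 bits

I(X;Y) = 0.9887 bits > I(P;Q) = 0.3476 bits, so (X, Y) has the higher mutual information (stronger dependence).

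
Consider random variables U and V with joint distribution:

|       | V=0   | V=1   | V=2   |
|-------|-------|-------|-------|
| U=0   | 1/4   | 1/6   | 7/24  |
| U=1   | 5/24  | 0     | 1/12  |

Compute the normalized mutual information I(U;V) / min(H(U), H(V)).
Marginal P(U) (row sums):
  P(U=0) = 1/4 + 1/6 + 7/24 = 17/24
  P(U=1) = 5/24 + 0 + 1/12 = 7/24
Marginal P(V) (column sums):
  P(V=0) = 1/4 + 5/24 = 11/24
  P(V=1) = 1/6 + 0 = 1/6
  P(V=2) = 7/24 + 1/12 = 3/8

H(U) = -[(17/24)·log₂(17/24) + (7/24)·log₂(7/24)]
  = 0.3524 + 0.5185
  = 0.8709 bits
H(V) = -[(11/24)·log₂(11/24) + (1/6)·log₂(1/6) + (3/8)·log₂(3/8)]
  = 0.5159 + 0.4308 + 0.5306
  = 1.4773 bits
H(U,V) = -[(1/4)·log₂(1/4) + (1/6)·log₂(1/6) + (7/24)·log₂(7/24) + (5/24)·log₂(5/24) + (1/12)·log₂(1/12)]
  = 0.5000 + 0.4308 + 0.5185 + 0.4715 + 0.2987
  = 2.2195 bits

I(U;V) = H(U) + H(V) - H(U,V)
  = 0.8709 + 1.4773 - 2.2195
  = 0.1287 bits

min(H(U), H(V)) = min(0.8709, 1.4773) = 0.8709 bits
Normalized MI = 0.1287 / 0.8709 = 0.1478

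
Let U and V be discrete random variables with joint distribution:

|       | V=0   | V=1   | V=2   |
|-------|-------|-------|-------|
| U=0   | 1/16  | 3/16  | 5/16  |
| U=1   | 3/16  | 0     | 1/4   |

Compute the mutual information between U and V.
Marginal P(U) (row sums):
  P(U=0) = 1/16 + 3/16 + 5/16 = 9/16
  P(U=1) = 3/16 + 0 + 1/4 = 7/16
Marginal P(V) (column sums):
  P(V=0) = 1/16 + 3/16 = 1/4
  P(V=1) = 3/16 + 0 = 3/16
  P(V=2) = 5/16 + 1/4 = 9/16

H(U) = -[(9/16)·log₂(9/16) + (7/16)·log₂(7/16)]
  = 0.4669 + 0.5218
  = 0.9887 bits
H(V) = -[(1/4)·log₂(1/4) + (3/16)·log₂(3/16) + (9/16)·log₂(9/16)]
  = 0.5000 + 0.4528 + 0.4669
  = 1.4197 bits
H(U,V) = -[(1/16)·log₂(1/16) + (3/16)·log₂(3/16) + (5/16)·log₂(5/16) + (3/16)·log₂(3/16) + (1/4)·log₂(1/4)]
  = 0.2500 + 0.4528 + 0.5244 + 0.4528 + 0.5000
  = 2.1800 bits

I(U;V) = H(U) + H(V) - H(U,V)
  = 0.9887 + 1.4197 - 2.1800
  = 0.2284 bits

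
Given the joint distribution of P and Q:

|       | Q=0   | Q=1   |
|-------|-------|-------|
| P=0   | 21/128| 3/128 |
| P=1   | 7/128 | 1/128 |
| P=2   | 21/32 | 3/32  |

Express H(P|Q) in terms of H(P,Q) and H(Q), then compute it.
H(P|Q) = H(P,Q) - H(Q)

Marginal P(Q) (column sums):
  P(Q=0) = 21/128 + 7/128 + 21/32 = 7/8
  P(Q=1) = 3/128 + 1/128 + 3/32 = 1/8

H(P,Q) = -[(21/128)·log₂(21/128) + (3/128)·log₂(3/128) + (7/128)·log₂(7/128) + (1/128)·log₂(1/128) + (21/32)·log₂(21/32) + (3/32)·log₂(3/32)]
  = 0.4278 + 0.1269 + 0.2293 + 0.0547 + 0.3988 + 0.3202
  = 1.5577 bits
H(Q) = -[(7/8)·log₂(7/8) + (1/8)·log₂(1/8)]
  = 0.1686 + 0.3750
  = 0.5436 bits

H(P|Q) = 1.5577 - 0.5436 = 1.0141 bits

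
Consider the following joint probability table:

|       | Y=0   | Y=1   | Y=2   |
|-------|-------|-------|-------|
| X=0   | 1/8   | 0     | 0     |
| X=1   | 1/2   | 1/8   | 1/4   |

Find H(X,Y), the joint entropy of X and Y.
H(X,Y) = -Σ P(X,Y) log₂ P(X,Y), summed over the non-zero cells:
H(X,Y) = -[(1/8)·log₂(1/8) + (1/2)·log₂(1/2) + (1/8)·log₂(1/8) + (1/4)·log₂(1/4)]
  = 0.3750 + 0.5000 + 0.3750 + 0.5000
  = 1.7500 bits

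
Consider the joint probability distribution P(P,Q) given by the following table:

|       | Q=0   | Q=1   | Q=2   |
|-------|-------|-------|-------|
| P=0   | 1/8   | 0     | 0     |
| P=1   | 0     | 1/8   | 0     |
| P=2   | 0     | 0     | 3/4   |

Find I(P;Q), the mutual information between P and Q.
Marginal P(P) (row sums):
  P(P=0) = 1/8 + 0 + 0 = 1/8
  P(P=1) = 0 + 1/8 + 0 = 1/8
  P(P=2) = 0 + 0 + 3/4 = 3/4
Marginal P(Q) (column sums):
  P(Q=0) = 1/8 + 0 + 0 = 1/8
  P(Q=1) = 0 + 1/8 + 0 = 1/8
  P(Q=2) = 0 + 0 + 3/4 = 3/4

H(P) = -[(1/8)·log₂(1/8) + (1/8)·log₂(1/8) + (3/4)·log₂(3/4)]
  = 0.3750 + 0.3750 + 0.3113
  = 1.0613 bits
H(Q) = -[(1/8)·log₂(1/8) + (1/8)·log₂(1/8) + (3/4)·log₂(3/4)]
  = 0.3750 + 0.3750 + 0.3113
  = 1.0613 bits
H(P,Q) = -[(1/8)·log₂(1/8) + (1/8)·log₂(1/8) + (3/4)·log₂(3/4)]
  = 0.3750 + 0.3750 + 0.3113
  = 1.0613 bits

I(P;Q) = H(P) + H(Q) - H(P,Q)
  = 1.0613 + 1.0613 - 1.0613
  = 1.0613 bits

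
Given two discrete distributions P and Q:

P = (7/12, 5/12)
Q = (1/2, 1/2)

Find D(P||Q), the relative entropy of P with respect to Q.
D(P||Q) = Σ P(i) log₂(P(i)/Q(i))
  i=0: (7/12) × log₂((7/12)/(1/2)) = (7/12) × log₂(7/6) = 0.1297
  i=1: (5/12) × log₂((5/12)/(1/2)) = (5/12) × log₂(5/6) = -0.1096
D(P||Q) = 0.1297 - 0.1096
  = 0.0201 bits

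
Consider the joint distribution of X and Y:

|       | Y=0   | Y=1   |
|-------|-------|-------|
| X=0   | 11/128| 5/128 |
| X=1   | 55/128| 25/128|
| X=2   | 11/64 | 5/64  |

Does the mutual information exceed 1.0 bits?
Marginal P(X) (row sums):
  P(X=0) = 11/128 + 5/128 = 1/8
  P(X=1) = 55/128 + 25/128 = 5/8
  P(X=2) = 11/64 + 5/64 = 1/4
Marginal P(Y) (column sums):
  P(Y=0) = 11/128 + 55/128 + 11/64 = 11/16
  P(Y=1) = 5/128 + 25/128 + 5/64 = 5/16

H(X) = -[(1/8)·log₂(1/8) + (5/8)·log₂(5/8) + (1/4)·log₂(1/4)]
  = 0.3750 + 0.4238 + 0.5000
  = 1.2988 bits
H(Y) = -[(11/16)·log₂(11/16) + (5/16)·log₂(5/16)]
  = 0.3716 + 0.5244
  = 0.8960 bits
H(X,Y) = -[(11/128)·log₂(11/128) + (5/128)·log₂(5/128) + (55/128)·log₂(55/128) + (25/128)·log₂(25/128) + (11/64)·log₂(11/64) + (5/64)·log₂(5/64)]
  = 0.3043 + 0.1827 + 0.5236 + 0.4602 + 0.4367 + 0.2873
  = 2.1948 bits

I(X;Y) = H(X) + H(Y) - H(X,Y)
  = 1.2988 + 0.8960 - 2.1948
  = 0.0000 bits

No. I(X;Y) = 0.0000 bits, which is ≤ 1.0 bits.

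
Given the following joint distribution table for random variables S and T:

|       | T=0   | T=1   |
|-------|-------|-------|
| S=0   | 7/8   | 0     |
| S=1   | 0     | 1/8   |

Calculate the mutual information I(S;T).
Marginal P(S) (row sums):
  P(S=0) = 7/8 + 0 = 7/8
  P(S=1) = 0 + 1/8 = 1/8
Marginal P(T) (column sums):
  P(T=0) = 7/8 + 0 = 7/8
  P(T=1) = 0 + 1/8 = 1/8

H(S) = -[(7/8)·log₂(7/8) + (1/8)·log₂(1/8)]
  = 0.1686 + 0.3750
  = 0.5436 bits
H(T) = -[(7/8)·log₂(7/8) + (1/8)·log₂(1/8)]
  = 0.1686 + 0.3750
  = 0.5436 bits
H(S,T) = -[(7/8)·log₂(7/8) + (1/8)·log₂(1/8)]
  = 0.1686 + 0.3750
  = 0.5436 bits

I(S;T) = H(S) + H(T) - H(S,T)
  = 0.5436 + 0.5436 - 0.5436
  = 0.5436 bits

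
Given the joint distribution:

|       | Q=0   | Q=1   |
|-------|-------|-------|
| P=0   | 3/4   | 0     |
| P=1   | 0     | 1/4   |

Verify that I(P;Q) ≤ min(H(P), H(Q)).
Marginal P(P) (row sums):
  P(P=0) = 3/4 + 0 = 3/4
  P(P=1) = 0 + 1/4 = 1/4
Marginal P(Q) (column sums):
  P(Q=0) = 3/4 + 0 = 3/4
  P(Q=1) = 0 + 1/4 = 1/4

H(P) = -[(3/4)·log₂(3/4) + (1/4)·log₂(1/4)]
  = 0.3113 + 0.5000
  = 0.8113 bits
H(Q) = -[(3/4)·log₂(3/4) + (1/4)·log₂(1/4)]
  = 0.3113 + 0.5000
  = 0.8113 bits
H(P,Q) = -[(3/4)·log₂(3/4) + (1/4)·log₂(1/4)]
  = 0.3113 + 0.5000
  = 0.8113 bits

I(P;Q) = H(P) + H(Q) - H(P,Q)
  = 0.8113 + 0.8113 - 0.8113
  = 0.8113 bits

min(H(P), H(Q)) = min(0.8113, 0.8113) = 0.8113 bits
Since 0.8113 ≤ 0.8113, the bound is satisfied ✓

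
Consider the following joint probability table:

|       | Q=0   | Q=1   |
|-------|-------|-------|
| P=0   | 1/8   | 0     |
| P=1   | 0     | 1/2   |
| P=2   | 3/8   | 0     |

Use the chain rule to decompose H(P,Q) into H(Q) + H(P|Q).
By the chain rule: H(P,Q) = H(Q) + H(P|Q)

Marginal P(Q) (column sums):
  P(Q=0) = 1/8 + 0 + 3/8 = 1/2
  P(Q=1) = 0 + 1/2 + 0 = 1/2
H(Q) = -[(1/2)·log₂(1/2) + (1/2)·log₂(1/2)]
  = 0.5000 + 0.5000
  = 1.0000 bits
H(P|Q) = -Σ P(P,Q)·log₂ P(P|Q), where P(P|Q) = P(P,Q) / P(Q)
  (cells with P(P,Q) = 0 contribute 0)
  (P=0,Q=0): P(P|Q) = (1/8)/(1/2) = 1/4;  -(1/8)·log₂(1/4) = 0.2500
  (P=1,Q=1): P(P|Q) = (1/2)/(1/2) = 1;  -(1/2)·log₂(1) = 0.0000
  (P=2,Q=0): P(P|Q) = (3/8)/(1/2) = 3/4;  -(3/8)·log₂(3/4) = 0.1556
H(P|Q) = 0.2500 + 0.0000 + 0.1556
  = 0.4056 bits

H(P,Q) = H(Q) + H(P|Q) = 1.0000 + 0.4056 = 1.4056 bits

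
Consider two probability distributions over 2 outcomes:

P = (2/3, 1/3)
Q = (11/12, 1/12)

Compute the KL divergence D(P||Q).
D(P||Q) = Σ P(i) log₂(P(i)/Q(i))
  i=0: (2/3) × log₂((2/3)/(11/12)) = (2/3) × log₂(8/11) = -0.3063
  i=1: (1/3) × log₂((1/3)/(1/12)) = (1/3) × log₂(4) = 0.6667
D(P||Q) = -0.3063 + 0.6667
  = 0.3604 bits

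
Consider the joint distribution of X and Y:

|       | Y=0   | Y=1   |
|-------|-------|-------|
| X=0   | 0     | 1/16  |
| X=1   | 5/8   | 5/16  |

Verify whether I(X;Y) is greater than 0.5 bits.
Marginal P(X) (row sums):
  P(X=0) = 0 + 1/16 = 1/16
  P(X=1) = 5/8 + 5/16 = 15/16
Marginal P(Y) (column sums):
  P(Y=0) = 0 + 5/8 = 5/8
  P(Y=1) = 1/16 + 5/16 = 3/8

H(X) = -[(1/16)·log₂(1/16) + (15/16)·log₂(15/16)]
  = 0.2500 + 0.0873
  = 0.3373 bits
H(Y) = -[(5/8)·log₂(5/8) + (3/8)·log₂(3/8)]
  = 0.4238 + 0.5306
  = 0.9544 bits
H(X,Y) = -[(1/16)·log₂(1/16) + (5/8)·log₂(5/8) + (5/16)·log₂(5/16)]
  = 0.2500 + 0.4238 + 0.5244
  = 1.1982 bits

I(X;Y) = H(X) + H(Y) - H(X,Y)
  = 0.3373 + 0.9544 - 1.1982
  = 0.0935 bits

No. I(X;Y) = 0.0935 bits, which is ≤ 0.5 bits.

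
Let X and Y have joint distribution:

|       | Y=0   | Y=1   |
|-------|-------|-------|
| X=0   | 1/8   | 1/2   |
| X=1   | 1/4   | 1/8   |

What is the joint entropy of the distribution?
H(X,Y) = -Σ P(X,Y) log₂ P(X,Y), summed over the non-zero cells:
H(X,Y) = -[(1/8)·log₂(1/8) + (1/2)·log₂(1/2) + (1/4)·log₂(1/4) + (1/8)·log₂(1/8)]
  = 0.3750 + 0.5000 + 0.5000 + 0.3750
  = 1.7500 bits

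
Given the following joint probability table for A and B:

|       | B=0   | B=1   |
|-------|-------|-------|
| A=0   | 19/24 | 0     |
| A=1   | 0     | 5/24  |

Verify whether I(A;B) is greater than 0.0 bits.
Marginal P(A) (row sums):
  P(A=0) = 19/24 + 0 = 19/24
  P(A=1) = 0 + 5/24 = 5/24
Marginal P(B) (column sums):
  P(B=0) = 19/24 + 0 = 19/24
  P(B=1) = 0 + 5/24 = 5/24

H(A) = -[(19/24)·log₂(19/24) + (5/24)·log₂(5/24)]
  = 0.2668 + 0.4715
  = 0.7383 bits
H(B) = -[(19/24)·log₂(19/24) + (5/24)·log₂(5/24)]
  = 0.2668 + 0.4715
  = 0.7383 bits
H(A,B) = -[(19/24)·log₂(19/24) + (5/24)·log₂(5/24)]
  = 0.2668 + 0.4715
  = 0.7383 bits

I(A;B) = H(A) + H(B) - H(A,B)
  = 0.7383 + 0.7383 - 0.7383
  = 0.7383 bits

Yes. I(A;B) = 0.7383 bits, which is > 0.0 bits.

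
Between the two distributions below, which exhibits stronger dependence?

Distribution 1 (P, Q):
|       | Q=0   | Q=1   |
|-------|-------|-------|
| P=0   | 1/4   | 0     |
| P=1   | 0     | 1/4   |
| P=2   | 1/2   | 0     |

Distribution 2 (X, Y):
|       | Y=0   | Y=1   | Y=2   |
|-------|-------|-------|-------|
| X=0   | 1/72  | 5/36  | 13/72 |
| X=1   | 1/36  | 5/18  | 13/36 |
Distribution 1 (P, Q):
Marginal P(P) (row sums):
  P(P=0) = 1/4 + 0 = 1/4
  P(P=1) = 0 + 1/4 = 1/4
  P(P=2) = 1/2 + 0 = 1/2
Marginal P(Q) (column sums):
  P(Q=0) = 1/4 + 0 + 1/2 = 3/4
  P(Q=1) = 0 + 1/4 + 0 = 1/4

H(P) = -[(1/4)·log₂(1/4) + (1/4)·log₂(1/4) + (1/2)·log₂(1/2)]
  = 0.5000 + 0.5000 + 0.5000
  = 1.5000 bits
H(Q) = -[(3/4)·log₂(3/4) + (1/4)·log₂(1/4)]
  = 0.3113 + 0.5000
  = 0.8113 bits
H(P,Q) = -[(1/4)·log₂(1/4) + (1/4)·log₂(1/4) + (1/2)·log₂(1/2)]
  = 0.5000 + 0.5000 + 0.5000
  = 1.5000 bits

I(P;Q) = H(P) + H(Q) - H(P,Q)
  = 1.5000 + 0.8113 - 1.5000
  = 0.8113 bits

Distribution 2 (X, Y):
Marginal P(X) (row sums):
  P(X=0) = 1/72 + 5/36 + 13/72 = 1/3
  P(X=1) = 1/36 + 5/18 + 13/36 = 2/3
Marginal P(Y) (column sums):
  P(Y=0) = 1/72 + 1/36 = 1/24
  P(Y=1) = 5/36 + 5/18 = 5/12
  P(Y=2) = 13/72 + 13/36 = 13/24

H(X) = -[(1/3)·log₂(1/3) + (2/3)·log₂(2/3)]
  = 0.5283 + 0.3900
  = 0.9183 bits
H(Y) = -[(1/24)·log₂(1/24) + (5/12)·log₂(5/12) + (13/24)·log₂(13/24)]
  = 0.1910 + 0.5263 + 0.4791
  = 1.1964 bits
H(X,Y) = -[(1/72)·log₂(1/72) + (5/36)·log₂(5/36) + (13/72)·log₂(13/72) + (1/36)·log₂(1/36) + (5/18)·log₂(5/18) + (13/36)·log₂(13/36)]
  = 0.0857 + 0.3956 + 0.4459 + 0.1436 + 0.5133 + 0.5306
  = 2.1147 bits

I(X;Y) = H(X) + H(Y) - H(X,Y)
  = 0.9183 + 1.1964 - 2.1147
  = 0.0000 bits

I(P;Q) = 0.8113 bits > I(X;Y) = 0.0000 bits, so (P, Q) has the higher mutual information (stronger dependence).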